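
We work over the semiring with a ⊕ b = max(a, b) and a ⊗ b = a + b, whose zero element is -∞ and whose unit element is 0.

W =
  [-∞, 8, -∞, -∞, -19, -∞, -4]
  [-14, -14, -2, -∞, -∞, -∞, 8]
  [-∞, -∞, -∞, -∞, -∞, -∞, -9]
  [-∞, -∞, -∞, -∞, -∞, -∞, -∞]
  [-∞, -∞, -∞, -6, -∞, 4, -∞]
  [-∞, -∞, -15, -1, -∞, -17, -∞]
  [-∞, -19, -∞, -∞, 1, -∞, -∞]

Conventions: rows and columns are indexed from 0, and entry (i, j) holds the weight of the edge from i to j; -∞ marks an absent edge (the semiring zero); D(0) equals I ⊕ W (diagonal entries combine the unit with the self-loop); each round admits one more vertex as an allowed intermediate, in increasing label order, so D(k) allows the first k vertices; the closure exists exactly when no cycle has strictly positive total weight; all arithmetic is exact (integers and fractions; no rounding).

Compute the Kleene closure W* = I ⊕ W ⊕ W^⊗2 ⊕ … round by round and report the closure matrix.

D(0):
  [0, 8, -∞, -∞, -19, -∞, -4]
  [-14, 0, -2, -∞, -∞, -∞, 8]
  [-∞, -∞, 0, -∞, -∞, -∞, -9]
  [-∞, -∞, -∞, 0, -∞, -∞, -∞]
  [-∞, -∞, -∞, -6, 0, 4, -∞]
  [-∞, -∞, -15, -1, -∞, 0, -∞]
  [-∞, -19, -∞, -∞, 1, -∞, 0]
D(1):
  [0, 8, -∞, -∞, -19, -∞, -4]
  [-14, 0, -2, -∞, -33, -∞, 8]
  [-∞, -∞, 0, -∞, -∞, -∞, -9]
  [-∞, -∞, -∞, 0, -∞, -∞, -∞]
  [-∞, -∞, -∞, -6, 0, 4, -∞]
  [-∞, -∞, -15, -1, -∞, 0, -∞]
  [-∞, -19, -∞, -∞, 1, -∞, 0]
D(2):
  [0, 8, 6, -∞, -19, -∞, 16]
  [-14, 0, -2, -∞, -33, -∞, 8]
  [-∞, -∞, 0, -∞, -∞, -∞, -9]
  [-∞, -∞, -∞, 0, -∞, -∞, -∞]
  [-∞, -∞, -∞, -6, 0, 4, -∞]
  [-∞, -∞, -15, -1, -∞, 0, -∞]
  [-33, -19, -21, -∞, 1, -∞, 0]
D(3):
  [0, 8, 6, -∞, -19, -∞, 16]
  [-14, 0, -2, -∞, -33, -∞, 8]
  [-∞, -∞, 0, -∞, -∞, -∞, -9]
  [-∞, -∞, -∞, 0, -∞, -∞, -∞]
  [-∞, -∞, -∞, -6, 0, 4, -∞]
  [-∞, -∞, -15, -1, -∞, 0, -24]
  [-33, -19, -21, -∞, 1, -∞, 0]
D(4):
  [0, 8, 6, -∞, -19, -∞, 16]
  [-14, 0, -2, -∞, -33, -∞, 8]
  [-∞, -∞, 0, -∞, -∞, -∞, -9]
  [-∞, -∞, -∞, 0, -∞, -∞, -∞]
  [-∞, -∞, -∞, -6, 0, 4, -∞]
  [-∞, -∞, -15, -1, -∞, 0, -24]
  [-33, -19, -21, -∞, 1, -∞, 0]
D(5):
  [0, 8, 6, -25, -19, -15, 16]
  [-14, 0, -2, -39, -33, -29, 8]
  [-∞, -∞, 0, -∞, -∞, -∞, -9]
  [-∞, -∞, -∞, 0, -∞, -∞, -∞]
  [-∞, -∞, -∞, -6, 0, 4, -∞]
  [-∞, -∞, -15, -1, -∞, 0, -24]
  [-33, -19, -21, -5, 1, 5, 0]
D(6):
  [0, 8, 6, -16, -19, -15, 16]
  [-14, 0, -2, -30, -33, -29, 8]
  [-∞, -∞, 0, -∞, -∞, -∞, -9]
  [-∞, -∞, -∞, 0, -∞, -∞, -∞]
  [-∞, -∞, -11, 3, 0, 4, -20]
  [-∞, -∞, -15, -1, -∞, 0, -24]
  [-33, -19, -10, 4, 1, 5, 0]
D(7):
  [0, 8, 6, 20, 17, 21, 16]
  [-14, 0, -2, 12, 9, 13, 8]
  [-42, -28, 0, -5, -8, -4, -9]
  [-∞, -∞, -∞, 0, -∞, -∞, -∞]
  [-53, -39, -11, 3, 0, 4, -20]
  [-57, -43, -15, -1, -23, 0, -24]
  [-33, -19, -10, 4, 1, 5, 0]
Answer: W* = [[0, 8, 6, 20, 17, 21, 16], [-14, 0, -2, 12, 9, 13, 8], [-42, -28, 0, -5, -8, -4, -9], [-∞, -∞, -∞, 0, -∞, -∞, -∞], [-53, -39, -11, 3, 0, 4, -20], [-57, -43, -15, -1, -23, 0, -24], [-33, -19, -10, 4, 1, 5, 0]]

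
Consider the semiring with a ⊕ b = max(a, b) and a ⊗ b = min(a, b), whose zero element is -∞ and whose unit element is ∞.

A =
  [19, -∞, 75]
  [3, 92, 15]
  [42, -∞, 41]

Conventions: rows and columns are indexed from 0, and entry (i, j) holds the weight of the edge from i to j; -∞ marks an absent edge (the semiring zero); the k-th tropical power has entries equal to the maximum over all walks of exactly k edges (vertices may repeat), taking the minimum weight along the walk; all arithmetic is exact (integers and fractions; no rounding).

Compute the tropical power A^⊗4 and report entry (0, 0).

A^⊗2:
  [42, -∞, 41]
  [15, 92, 15]
  [41, -∞, 42]
A^⊗3:
  [41, -∞, 42]
  [15, 92, 15]
  [42, -∞, 41]
A^⊗4:
  [42, -∞, 41]
  [15, 92, 15]
  [41, -∞, 42]
Key observation: the optimum is the walk 0->2->0->2->0, with weight 75 min 42 min 75 min 42 = 42.
Optimal value attained by: walk 0->2->0->2->0.
Answer: (A^⊗4)[0][0] = 42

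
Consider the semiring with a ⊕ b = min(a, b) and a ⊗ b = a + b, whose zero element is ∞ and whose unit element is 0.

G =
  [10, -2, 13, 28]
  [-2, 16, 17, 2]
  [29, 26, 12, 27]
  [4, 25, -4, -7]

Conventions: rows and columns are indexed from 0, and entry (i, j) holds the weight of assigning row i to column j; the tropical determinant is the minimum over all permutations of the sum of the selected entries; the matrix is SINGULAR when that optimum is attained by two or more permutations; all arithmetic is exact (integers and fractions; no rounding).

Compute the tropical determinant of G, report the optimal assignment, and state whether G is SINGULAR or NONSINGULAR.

σ = (0, 1, 2, 3): 10 + 16 + 12 + (-7) = 31
σ = (0, 1, 3, 2): 10 + 16 + 27 + (-4) = 49
σ = (0, 2, 1, 3): 10 + 17 + 26 + (-7) = 46
σ = (0, 2, 3, 1): 10 + 17 + 27 + 25 = 79
σ = (0, 3, 1, 2): 10 + 2 + 26 + (-4) = 34
σ = (0, 3, 2, 1): 10 + 2 + 12 + 25 = 49
σ = (1, 0, 2, 3): (-2) + (-2) + 12 + (-7) = 1
σ = (1, 0, 3, 2): (-2) + (-2) + 27 + (-4) = 19
σ = (1, 2, 0, 3): (-2) + 17 + 29 + (-7) = 37
σ = (1, 2, 3, 0): (-2) + 17 + 27 + 4 = 46
σ = (1, 3, 0, 2): (-2) + 2 + 29 + (-4) = 25
σ = (1, 3, 2, 0): (-2) + 2 + 12 + 4 = 16
σ = (2, 0, 1, 3): 13 + (-2) + 26 + (-7) = 30
σ = (2, 0, 3, 1): 13 + (-2) + 27 + 25 = 63
σ = (2, 1, 0, 3): 13 + 16 + 29 + (-7) = 51
σ = (2, 1, 3, 0): 13 + 16 + 27 + 4 = 60
σ = (2, 3, 0, 1): 13 + 2 + 29 + 25 = 69
σ = (2, 3, 1, 0): 13 + 2 + 26 + 4 = 45
σ = (3, 0, 1, 2): 28 + (-2) + 26 + (-4) = 48
σ = (3, 0, 2, 1): 28 + (-2) + 12 + 25 = 63
σ = (3, 1, 0, 2): 28 + 16 + 29 + (-4) = 69
σ = (3, 1, 2, 0): 28 + 16 + 12 + 4 = 60
σ = (3, 2, 0, 1): 28 + 17 + 29 + 25 = 99
σ = (3, 2, 1, 0): 28 + 17 + 26 + 4 = 75
Optimal value attained by: σ = (1, 0, 2, 3).
Answer: det⊕(G) = 1; verdict: NONSINGULAR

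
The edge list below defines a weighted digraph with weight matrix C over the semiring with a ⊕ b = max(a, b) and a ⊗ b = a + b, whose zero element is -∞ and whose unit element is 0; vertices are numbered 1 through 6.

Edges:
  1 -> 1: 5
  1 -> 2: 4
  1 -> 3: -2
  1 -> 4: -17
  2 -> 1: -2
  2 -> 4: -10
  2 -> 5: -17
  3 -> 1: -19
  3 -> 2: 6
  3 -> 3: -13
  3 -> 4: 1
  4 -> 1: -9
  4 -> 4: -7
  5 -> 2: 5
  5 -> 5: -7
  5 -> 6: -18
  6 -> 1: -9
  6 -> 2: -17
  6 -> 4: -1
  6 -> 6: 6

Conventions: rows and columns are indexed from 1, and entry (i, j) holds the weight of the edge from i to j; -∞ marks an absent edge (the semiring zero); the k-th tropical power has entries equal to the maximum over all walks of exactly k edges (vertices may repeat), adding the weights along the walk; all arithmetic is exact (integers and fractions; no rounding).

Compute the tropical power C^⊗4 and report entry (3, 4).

C^⊗2:
  [10, 9, 3, -1, -13, -∞]
  [3, 2, -4, -17, -24, -35]
  [4, -7, -21, -4, -11, -∞]
  [-4, -5, -11, -14, -∞, -∞]
  [3, -2, -∞, -5, -12, -12]
  [-3, -5, -11, 5, -34, 12]
C^⊗3:
  [15, 14, 8, 4, -8, -31]
  [8, 7, 1, -3, -15, -29]
  [9, 8, 2, -11, -18, -29]
  [1, 0, -6, -10, -22, -∞]
  [8, 7, 1, -12, -19, -6]
  [3, 1, -5, 11, -22, 18]
C^⊗4:
  [20, 19, 13, 9, -3, -25]
  [13, 12, 6, 2, -10, -23]
  [14, 13, 7, 3, -9, -23]
  [6, 5, -1, -5, -17, -40]
  [13, 12, 6, 2, -10, 0]
  [9, 7, 1, 17, -16, 24]
Key observation: the optimum is the walk 3->2->1->3->4, with weight 6 + (-2) + (-2) + 1 = 3.
Optimal value attained by: walk 3->2->1->3->4.
Answer: (C^⊗4)[3][4] = 3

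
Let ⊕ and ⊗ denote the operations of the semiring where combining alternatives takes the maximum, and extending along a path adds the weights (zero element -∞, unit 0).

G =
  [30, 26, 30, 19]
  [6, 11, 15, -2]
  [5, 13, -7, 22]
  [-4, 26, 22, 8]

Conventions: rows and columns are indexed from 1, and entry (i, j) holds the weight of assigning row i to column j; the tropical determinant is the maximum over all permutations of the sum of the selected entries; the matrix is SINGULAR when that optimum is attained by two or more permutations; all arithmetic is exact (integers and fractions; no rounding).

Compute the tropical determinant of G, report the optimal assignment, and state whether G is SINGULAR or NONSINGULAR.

σ = (1, 2, 3, 4): 30 + 11 + (-7) + 8 = 42
σ = (1, 2, 4, 3): 30 + 11 + 22 + 22 = 85
σ = (1, 3, 2, 4): 30 + 15 + 13 + 8 = 66
σ = (1, 3, 4, 2): 30 + 15 + 22 + 26 = 93
σ = (1, 4, 2, 3): 30 + (-2) + 13 + 22 = 63
σ = (1, 4, 3, 2): 30 + (-2) + (-7) + 26 = 47
σ = (2, 1, 3, 4): 26 + 6 + (-7) + 8 = 33
σ = (2, 1, 4, 3): 26 + 6 + 22 + 22 = 76
σ = (2, 3, 1, 4): 26 + 15 + 5 + 8 = 54
σ = (2, 3, 4, 1): 26 + 15 + 22 + (-4) = 59
σ = (2, 4, 1, 3): 26 + (-2) + 5 + 22 = 51
σ = (2, 4, 3, 1): 26 + (-2) + (-7) + (-4) = 13
σ = (3, 1, 2, 4): 30 + 6 + 13 + 8 = 57
σ = (3, 1, 4, 2): 30 + 6 + 22 + 26 = 84
σ = (3, 2, 1, 4): 30 + 11 + 5 + 8 = 54
σ = (3, 2, 4, 1): 30 + 11 + 22 + (-4) = 59
σ = (3, 4, 1, 2): 30 + (-2) + 5 + 26 = 59
σ = (3, 4, 2, 1): 30 + (-2) + 13 + (-4) = 37
σ = (4, 1, 2, 3): 19 + 6 + 13 + 22 = 60
σ = (4, 1, 3, 2): 19 + 6 + (-7) + 26 = 44
σ = (4, 2, 1, 3): 19 + 11 + 5 + 22 = 57
σ = (4, 2, 3, 1): 19 + 11 + (-7) + (-4) = 19
σ = (4, 3, 1, 2): 19 + 15 + 5 + 26 = 65
σ = (4, 3, 2, 1): 19 + 15 + 13 + (-4) = 43
Optimal value attained by: σ = (1, 3, 4, 2).
Answer: det⊕(G) = 93; verdict: NONSINGULAR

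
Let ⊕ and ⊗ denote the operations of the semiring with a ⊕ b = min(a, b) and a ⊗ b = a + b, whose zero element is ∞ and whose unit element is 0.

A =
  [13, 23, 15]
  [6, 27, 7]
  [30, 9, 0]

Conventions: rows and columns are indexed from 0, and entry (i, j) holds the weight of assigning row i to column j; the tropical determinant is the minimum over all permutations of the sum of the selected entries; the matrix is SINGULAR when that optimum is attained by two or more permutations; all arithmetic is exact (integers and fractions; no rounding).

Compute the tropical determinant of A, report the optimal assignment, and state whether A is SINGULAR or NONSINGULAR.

σ = (0, 1, 2): 13 + 27 + 0 = 40
σ = (0, 2, 1): 13 + 7 + 9 = 29
σ = (1, 0, 2): 23 + 6 + 0 = 29
σ = (1, 2, 0): 23 + 7 + 30 = 60
σ = (2, 0, 1): 15 + 6 + 9 = 30
σ = (2, 1, 0): 15 + 27 + 30 = 72
Optimal value attained by: σ = (0, 2, 1).
Answer: det⊕(A) = 29; verdict: SINGULAR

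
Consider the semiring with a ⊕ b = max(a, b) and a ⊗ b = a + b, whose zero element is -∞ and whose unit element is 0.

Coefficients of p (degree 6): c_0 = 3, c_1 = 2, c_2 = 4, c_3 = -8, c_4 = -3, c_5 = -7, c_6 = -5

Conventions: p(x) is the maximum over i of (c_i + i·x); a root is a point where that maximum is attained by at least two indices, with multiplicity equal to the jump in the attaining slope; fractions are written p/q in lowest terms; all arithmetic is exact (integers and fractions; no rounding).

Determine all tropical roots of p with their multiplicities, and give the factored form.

hull edge (i=0, c=3) to (i=2, c=4): slope 1/2, span 2
hull edge (i=2, c=4) to (i=6, c=-5): slope -9/4, span 4
Factored form: p(x) = -5 ⊗ (x ⊕ (-1/2)) ⊗ (x ⊕ (-1/2)) ⊗ (x ⊕ 9/4) ⊗ (x ⊕ 9/4) ⊗ (x ⊕ 9/4) ⊗ (x ⊕ 9/4)
Answer: roots = -1/2 (mult 2), 9/4 (mult 4)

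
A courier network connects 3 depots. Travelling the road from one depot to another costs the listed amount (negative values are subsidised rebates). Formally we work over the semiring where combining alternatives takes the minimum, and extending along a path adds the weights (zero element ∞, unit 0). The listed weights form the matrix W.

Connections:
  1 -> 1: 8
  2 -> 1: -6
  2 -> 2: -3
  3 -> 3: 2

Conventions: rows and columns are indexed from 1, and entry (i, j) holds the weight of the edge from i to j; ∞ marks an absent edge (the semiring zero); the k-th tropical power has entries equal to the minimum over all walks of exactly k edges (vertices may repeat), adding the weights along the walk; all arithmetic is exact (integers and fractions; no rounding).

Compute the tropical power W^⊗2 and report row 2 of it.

W^⊗2:
  [16, ∞, ∞]
  [-9, -6, ∞]
  [∞, ∞, 4]
Answer: row 2 of W^⊗2 = [-9, -6, ∞]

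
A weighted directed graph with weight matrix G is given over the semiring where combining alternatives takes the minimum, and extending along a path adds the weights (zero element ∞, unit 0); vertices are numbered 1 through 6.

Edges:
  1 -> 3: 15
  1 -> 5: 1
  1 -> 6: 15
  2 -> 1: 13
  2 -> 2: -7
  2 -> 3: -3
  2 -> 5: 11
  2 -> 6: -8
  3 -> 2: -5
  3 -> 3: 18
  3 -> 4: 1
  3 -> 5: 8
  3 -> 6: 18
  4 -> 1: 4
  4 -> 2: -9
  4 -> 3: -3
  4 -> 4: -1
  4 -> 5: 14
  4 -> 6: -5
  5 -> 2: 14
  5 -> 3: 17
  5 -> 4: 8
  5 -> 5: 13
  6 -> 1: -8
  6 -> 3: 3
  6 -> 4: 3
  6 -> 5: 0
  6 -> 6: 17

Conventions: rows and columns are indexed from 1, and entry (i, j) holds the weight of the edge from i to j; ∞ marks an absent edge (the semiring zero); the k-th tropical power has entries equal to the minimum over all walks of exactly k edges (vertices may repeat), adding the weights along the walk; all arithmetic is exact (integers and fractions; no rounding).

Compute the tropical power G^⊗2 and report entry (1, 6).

G^⊗2:
  [7, 10, 18, 9, 14, 32]
  [-16, -14, -10, -5, -8, -15]
  [5, -12, -8, 0, 6, -13]
  [-13, -16, -12, -2, -5, -17]
  [12, -1, 5, 7, 22, 3]
  [7, -6, 0, 2, -7, -2]
Key observation: the optimum is the walk 1->6->6, with weight 15 + 17 = 32.
Optimal value attained by: walk 1->6->6.
Answer: (G^⊗2)[1][6] = 32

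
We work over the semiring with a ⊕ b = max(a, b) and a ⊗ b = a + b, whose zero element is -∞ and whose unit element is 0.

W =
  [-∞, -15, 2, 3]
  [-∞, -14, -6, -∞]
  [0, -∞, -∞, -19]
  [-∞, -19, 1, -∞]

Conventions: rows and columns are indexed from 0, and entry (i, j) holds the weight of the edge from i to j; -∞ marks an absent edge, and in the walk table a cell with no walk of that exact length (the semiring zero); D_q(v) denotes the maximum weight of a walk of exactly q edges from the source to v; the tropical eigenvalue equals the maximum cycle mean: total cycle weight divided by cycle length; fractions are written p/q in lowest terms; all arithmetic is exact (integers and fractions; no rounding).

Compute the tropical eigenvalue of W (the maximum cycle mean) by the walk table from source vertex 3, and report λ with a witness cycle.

q=0: [-∞, -∞, -∞, 0]
q=1: [-∞, -19, 1, -∞]
q=2: [1, -33, -25, -18]
q=3: [-25, -14, 3, 4]
q=4: [3, -15, 5, -16]
Optimal cycle mean attained by: cycle 0->3->2->0, total 3 + 1 + 0, length 3.
Answer: λ = 4/3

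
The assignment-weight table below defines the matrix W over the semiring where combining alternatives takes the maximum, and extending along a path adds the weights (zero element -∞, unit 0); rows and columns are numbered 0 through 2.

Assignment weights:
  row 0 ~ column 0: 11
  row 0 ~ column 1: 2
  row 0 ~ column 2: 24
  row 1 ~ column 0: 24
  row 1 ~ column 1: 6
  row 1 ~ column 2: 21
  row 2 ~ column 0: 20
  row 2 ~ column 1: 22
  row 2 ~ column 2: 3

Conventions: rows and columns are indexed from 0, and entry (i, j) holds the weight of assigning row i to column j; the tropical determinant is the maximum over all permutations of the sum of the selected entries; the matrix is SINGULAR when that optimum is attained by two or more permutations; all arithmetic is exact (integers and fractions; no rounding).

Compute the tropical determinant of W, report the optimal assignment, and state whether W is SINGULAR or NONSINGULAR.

σ = (0, 1, 2): 11 + 6 + 3 = 20
σ = (0, 2, 1): 11 + 21 + 22 = 54
σ = (1, 0, 2): 2 + 24 + 3 = 29
σ = (1, 2, 0): 2 + 21 + 20 = 43
σ = (2, 0, 1): 24 + 24 + 22 = 70
σ = (2, 1, 0): 24 + 6 + 20 = 50
Optimal value attained by: σ = (2, 0, 1).
Answer: det⊕(W) = 70; verdict: NONSINGULAR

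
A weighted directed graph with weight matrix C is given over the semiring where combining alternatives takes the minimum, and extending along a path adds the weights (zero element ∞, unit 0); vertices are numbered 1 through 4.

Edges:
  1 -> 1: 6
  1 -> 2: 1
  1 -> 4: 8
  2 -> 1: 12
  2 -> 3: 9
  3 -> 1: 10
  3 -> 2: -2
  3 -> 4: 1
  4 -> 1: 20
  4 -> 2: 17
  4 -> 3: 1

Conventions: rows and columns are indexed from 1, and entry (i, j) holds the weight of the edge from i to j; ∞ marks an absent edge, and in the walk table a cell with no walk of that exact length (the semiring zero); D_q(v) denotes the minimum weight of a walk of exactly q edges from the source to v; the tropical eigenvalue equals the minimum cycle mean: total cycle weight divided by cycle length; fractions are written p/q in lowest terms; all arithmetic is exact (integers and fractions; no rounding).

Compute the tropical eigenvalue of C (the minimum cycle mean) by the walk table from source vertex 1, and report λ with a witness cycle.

q=0: [0, ∞, ∞, ∞]
q=1: [6, 1, ∞, 8]
q=2: [12, 7, 9, 14]
q=3: [18, 7, 15, 10]
q=4: [19, 13, 11, 16]
Optimal cycle mean attained by: cycle 3->4->3, total 1 + 1, length 2.
Answer: λ = 1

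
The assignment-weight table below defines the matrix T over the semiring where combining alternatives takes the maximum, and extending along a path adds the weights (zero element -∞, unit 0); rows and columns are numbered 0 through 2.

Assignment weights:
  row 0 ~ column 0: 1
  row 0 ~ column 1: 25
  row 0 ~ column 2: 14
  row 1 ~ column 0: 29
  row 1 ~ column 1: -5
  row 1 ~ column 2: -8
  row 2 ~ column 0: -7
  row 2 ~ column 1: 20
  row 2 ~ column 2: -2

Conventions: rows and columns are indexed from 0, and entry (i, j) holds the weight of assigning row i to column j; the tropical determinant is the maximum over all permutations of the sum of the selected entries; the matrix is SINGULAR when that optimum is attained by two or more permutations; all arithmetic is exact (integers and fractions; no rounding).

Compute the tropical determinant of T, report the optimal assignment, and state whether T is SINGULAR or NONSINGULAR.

σ = (0, 1, 2): 1 + (-5) + (-2) = -6
σ = (0, 2, 1): 1 + (-8) + 20 = 13
σ = (1, 0, 2): 25 + 29 + (-2) = 52
σ = (1, 2, 0): 25 + (-8) + (-7) = 10
σ = (2, 0, 1): 14 + 29 + 20 = 63
σ = (2, 1, 0): 14 + (-5) + (-7) = 2
Optimal value attained by: σ = (2, 0, 1).
Answer: det⊕(T) = 63; verdict: NONSINGULAR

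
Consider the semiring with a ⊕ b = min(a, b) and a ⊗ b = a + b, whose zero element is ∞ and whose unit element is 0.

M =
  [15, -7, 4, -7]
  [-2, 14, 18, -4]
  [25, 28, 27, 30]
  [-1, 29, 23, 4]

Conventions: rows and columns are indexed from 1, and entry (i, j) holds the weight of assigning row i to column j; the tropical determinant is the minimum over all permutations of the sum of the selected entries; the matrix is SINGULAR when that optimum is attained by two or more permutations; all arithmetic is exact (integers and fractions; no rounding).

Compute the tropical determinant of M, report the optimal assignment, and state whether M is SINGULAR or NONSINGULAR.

σ = (1, 2, 3, 4): 15 + 14 + 27 + 4 = 60
σ = (1, 2, 4, 3): 15 + 14 + 30 + 23 = 82
σ = (1, 3, 2, 4): 15 + 18 + 28 + 4 = 65
σ = (1, 3, 4, 2): 15 + 18 + 30 + 29 = 92
σ = (1, 4, 2, 3): 15 + (-4) + 28 + 23 = 62
σ = (1, 4, 3, 2): 15 + (-4) + 27 + 29 = 67
σ = (2, 1, 3, 4): (-7) + (-2) + 27 + 4 = 22
σ = (2, 1, 4, 3): (-7) + (-2) + 30 + 23 = 44
σ = (2, 3, 1, 4): (-7) + 18 + 25 + 4 = 40
σ = (2, 3, 4, 1): (-7) + 18 + 30 + (-1) = 40
σ = (2, 4, 1, 3): (-7) + (-4) + 25 + 23 = 37
σ = (2, 4, 3, 1): (-7) + (-4) + 27 + (-1) = 15
σ = (3, 1, 2, 4): 4 + (-2) + 28 + 4 = 34
σ = (3, 1, 4, 2): 4 + (-2) + 30 + 29 = 61
σ = (3, 2, 1, 4): 4 + 14 + 25 + 4 = 47
σ = (3, 2, 4, 1): 4 + 14 + 30 + (-1) = 47
σ = (3, 4, 1, 2): 4 + (-4) + 25 + 29 = 54
σ = (3, 4, 2, 1): 4 + (-4) + 28 + (-1) = 27
σ = (4, 1, 2, 3): (-7) + (-2) + 28 + 23 = 42
σ = (4, 1, 3, 2): (-7) + (-2) + 27 + 29 = 47
σ = (4, 2, 1, 3): (-7) + 14 + 25 + 23 = 55
σ = (4, 2, 3, 1): (-7) + 14 + 27 + (-1) = 33
σ = (4, 3, 1, 2): (-7) + 18 + 25 + 29 = 65
σ = (4, 3, 2, 1): (-7) + 18 + 28 + (-1) = 38
Optimal value attained by: σ = (2, 4, 3, 1).
Answer: det⊕(M) = 15; verdict: NONSINGULAR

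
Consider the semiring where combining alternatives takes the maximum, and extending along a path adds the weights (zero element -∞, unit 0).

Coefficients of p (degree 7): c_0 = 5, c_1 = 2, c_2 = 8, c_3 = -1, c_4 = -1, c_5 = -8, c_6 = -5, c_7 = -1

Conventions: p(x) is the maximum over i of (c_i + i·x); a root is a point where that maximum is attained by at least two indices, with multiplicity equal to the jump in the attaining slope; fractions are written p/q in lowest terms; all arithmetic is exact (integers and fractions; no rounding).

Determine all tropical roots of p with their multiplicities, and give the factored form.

hull edge (i=0, c=5) to (i=2, c=8): slope 3/2, span 2
hull edge (i=2, c=8) to (i=7, c=-1): slope -9/5, span 5
Factored form: p(x) = -1 ⊗ (x ⊕ (-3/2)) ⊗ (x ⊕ (-3/2)) ⊗ (x ⊕ 9/5) ⊗ (x ⊕ 9/5) ⊗ (x ⊕ 9/5) ⊗ (x ⊕ 9/5) ⊗ (x ⊕ 9/5)
Answer: roots = -3/2 (mult 2), 9/5 (mult 5)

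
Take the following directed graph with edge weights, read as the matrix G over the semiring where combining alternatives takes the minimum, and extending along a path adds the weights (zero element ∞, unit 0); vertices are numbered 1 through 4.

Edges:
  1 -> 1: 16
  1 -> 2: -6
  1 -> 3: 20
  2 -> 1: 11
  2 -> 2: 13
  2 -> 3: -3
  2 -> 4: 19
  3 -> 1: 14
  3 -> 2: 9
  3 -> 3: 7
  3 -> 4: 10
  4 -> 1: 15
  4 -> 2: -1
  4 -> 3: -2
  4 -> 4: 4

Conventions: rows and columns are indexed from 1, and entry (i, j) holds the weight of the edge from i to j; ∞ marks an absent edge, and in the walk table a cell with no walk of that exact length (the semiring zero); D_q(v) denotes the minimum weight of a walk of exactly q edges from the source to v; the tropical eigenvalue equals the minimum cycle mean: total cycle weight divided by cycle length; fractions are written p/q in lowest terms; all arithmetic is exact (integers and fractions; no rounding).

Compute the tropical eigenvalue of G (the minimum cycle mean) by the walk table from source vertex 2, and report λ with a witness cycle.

q=0: [∞, 0, ∞, ∞]
q=1: [11, 13, -3, 19]
q=2: [11, 5, 4, 7]
q=3: [16, 5, 2, 11]
q=4: [16, 10, 2, 12]
Optimal cycle mean attained by: cycle 1->2->3->1, total (-6) + (-3) + 14, length 3.
Answer: λ = 5/3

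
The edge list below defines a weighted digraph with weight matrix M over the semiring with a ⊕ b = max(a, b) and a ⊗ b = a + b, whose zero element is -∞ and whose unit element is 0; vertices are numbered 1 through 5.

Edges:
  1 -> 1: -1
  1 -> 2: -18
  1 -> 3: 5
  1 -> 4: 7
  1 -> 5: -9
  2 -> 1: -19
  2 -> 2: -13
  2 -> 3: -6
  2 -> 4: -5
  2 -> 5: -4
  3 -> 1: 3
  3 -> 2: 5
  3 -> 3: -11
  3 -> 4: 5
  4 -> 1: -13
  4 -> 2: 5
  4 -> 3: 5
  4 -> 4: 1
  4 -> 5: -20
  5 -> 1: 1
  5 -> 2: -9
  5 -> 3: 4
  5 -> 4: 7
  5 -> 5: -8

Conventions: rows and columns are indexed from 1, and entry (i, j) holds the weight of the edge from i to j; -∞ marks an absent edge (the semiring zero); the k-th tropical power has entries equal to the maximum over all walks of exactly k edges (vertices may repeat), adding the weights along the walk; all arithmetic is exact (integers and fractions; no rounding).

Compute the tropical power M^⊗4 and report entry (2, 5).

M^⊗2:
  [8, 12, 12, 10, -10]
  [-3, 0, 0, 3, -12]
  [2, 10, 10, 10, 1]
  [8, 10, 6, 10, 1]
  [7, 12, 12, 9, -8]
M^⊗3:
  [15, 17, 15, 17, 8]
  [3, 8, 8, 5, -4]
  [13, 15, 15, 15, 6]
  [9, 15, 15, 15, 6]
  [15, 17, 14, 17, 8]
M^⊗4:
  [18, 22, 22, 22, 13]
  [11, 13, 10, 13, 4]
  [18, 20, 20, 20, 11]
  [18, 20, 20, 20, 11]
  [17, 22, 22, 22, 13]
Key observation: the optimum is the walk 2->5->4->2->5, with weight (-4) + 7 + 5 + (-4) = 4.
Optimal value attained by: walk 2->5->4->2->5.
Answer: (M^⊗4)[2][5] = 4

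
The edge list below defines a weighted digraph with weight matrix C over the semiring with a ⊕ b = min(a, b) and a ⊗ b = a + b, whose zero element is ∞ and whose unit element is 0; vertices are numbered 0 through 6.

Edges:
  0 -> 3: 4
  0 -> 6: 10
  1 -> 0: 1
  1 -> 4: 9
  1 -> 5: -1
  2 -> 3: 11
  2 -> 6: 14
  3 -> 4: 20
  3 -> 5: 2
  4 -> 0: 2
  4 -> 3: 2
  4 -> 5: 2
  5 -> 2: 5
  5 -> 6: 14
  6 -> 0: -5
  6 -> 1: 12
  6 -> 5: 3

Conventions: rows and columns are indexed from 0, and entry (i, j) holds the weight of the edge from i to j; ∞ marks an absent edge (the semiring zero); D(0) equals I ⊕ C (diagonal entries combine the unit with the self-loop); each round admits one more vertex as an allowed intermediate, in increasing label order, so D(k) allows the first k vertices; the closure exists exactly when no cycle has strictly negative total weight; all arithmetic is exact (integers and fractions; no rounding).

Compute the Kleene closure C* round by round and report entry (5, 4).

D(0):
  [0, ∞, ∞, 4, ∞, ∞, 10]
  [1, 0, ∞, ∞, 9, -1, ∞]
  [∞, ∞, 0, 11, ∞, ∞, 14]
  [∞, ∞, ∞, 0, 20, 2, ∞]
  [2, ∞, ∞, 2, 0, 2, ∞]
  [∞, ∞, 5, ∞, ∞, 0, 14]
  [-5, 12, ∞, ∞, ∞, 3, 0]
D(1):
  [0, ∞, ∞, 4, ∞, ∞, 10]
  [1, 0, ∞, 5, 9, -1, 11]
  [∞, ∞, 0, 11, ∞, ∞, 14]
  [∞, ∞, ∞, 0, 20, 2, ∞]
  [2, ∞, ∞, 2, 0, 2, 12]
  [∞, ∞, 5, ∞, ∞, 0, 14]
  [-5, 12, ∞, -1, ∞, 3, 0]
D(2):
  [0, ∞, ∞, 4, ∞, ∞, 10]
  [1, 0, ∞, 5, 9, -1, 11]
  [∞, ∞, 0, 11, ∞, ∞, 14]
  [∞, ∞, ∞, 0, 20, 2, ∞]
  [2, ∞, ∞, 2, 0, 2, 12]
  [∞, ∞, 5, ∞, ∞, 0, 14]
  [-5, 12, ∞, -1, 21, 3, 0]
D(3):
  [0, ∞, ∞, 4, ∞, ∞, 10]
  [1, 0, ∞, 5, 9, -1, 11]
  [∞, ∞, 0, 11, ∞, ∞, 14]
  [∞, ∞, ∞, 0, 20, 2, ∞]
  [2, ∞, ∞, 2, 0, 2, 12]
  [∞, ∞, 5, 16, ∞, 0, 14]
  [-5, 12, ∞, -1, 21, 3, 0]
D(4):
  [0, ∞, ∞, 4, 24, 6, 10]
  [1, 0, ∞, 5, 9, -1, 11]
  [∞, ∞, 0, 11, 31, 13, 14]
  [∞, ∞, ∞, 0, 20, 2, ∞]
  [2, ∞, ∞, 2, 0, 2, 12]
  [∞, ∞, 5, 16, 36, 0, 14]
  [-5, 12, ∞, -1, 19, 1, 0]
D(5):
  [0, ∞, ∞, 4, 24, 6, 10]
  [1, 0, ∞, 5, 9, -1, 11]
  [33, ∞, 0, 11, 31, 13, 14]
  [22, ∞, ∞, 0, 20, 2, 32]
  [2, ∞, ∞, 2, 0, 2, 12]
  [38, ∞, 5, 16, 36, 0, 14]
  [-5, 12, ∞, -1, 19, 1, 0]
D(6):
  [0, ∞, 11, 4, 24, 6, 10]
  [1, 0, 4, 5, 9, -1, 11]
  [33, ∞, 0, 11, 31, 13, 14]
  [22, ∞, 7, 0, 20, 2, 16]
  [2, ∞, 7, 2, 0, 2, 12]
  [38, ∞, 5, 16, 36, 0, 14]
  [-5, 12, 6, -1, 19, 1, 0]
D(7):
  [0, 22, 11, 4, 24, 6, 10]
  [1, 0, 4, 5, 9, -1, 11]
  [9, 26, 0, 11, 31, 13, 14]
  [11, 28, 7, 0, 20, 2, 16]
  [2, 24, 7, 2, 0, 2, 12]
  [9, 26, 5, 13, 33, 0, 14]
  [-5, 12, 6, -1, 19, 1, 0]
Answer: C*[5][4] = 33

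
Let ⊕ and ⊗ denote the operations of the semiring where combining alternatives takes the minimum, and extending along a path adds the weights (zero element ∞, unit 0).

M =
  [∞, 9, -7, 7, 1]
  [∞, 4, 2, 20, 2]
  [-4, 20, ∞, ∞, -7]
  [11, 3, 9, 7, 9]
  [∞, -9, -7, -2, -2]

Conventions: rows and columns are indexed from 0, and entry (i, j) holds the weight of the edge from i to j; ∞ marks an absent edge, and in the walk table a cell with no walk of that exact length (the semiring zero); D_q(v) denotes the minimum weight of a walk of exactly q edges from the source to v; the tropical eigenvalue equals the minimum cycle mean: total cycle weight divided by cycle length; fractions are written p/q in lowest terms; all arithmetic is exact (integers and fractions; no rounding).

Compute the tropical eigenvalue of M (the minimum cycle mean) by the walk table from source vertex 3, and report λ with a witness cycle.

q=0: [∞, ∞, ∞, 0, ∞]
q=1: [11, 3, 9, 7, 9]
q=2: [5, 0, 2, 7, 2]
q=3: [-2, -7, -5, 0, -5]
q=4: [-9, -14, -12, -7, -12]
q=5: [-16, -21, -19, -14, -19]
Optimal cycle mean attained by: cycle 2->4->2, total (-7) + (-7), length 2.
Answer: λ = -7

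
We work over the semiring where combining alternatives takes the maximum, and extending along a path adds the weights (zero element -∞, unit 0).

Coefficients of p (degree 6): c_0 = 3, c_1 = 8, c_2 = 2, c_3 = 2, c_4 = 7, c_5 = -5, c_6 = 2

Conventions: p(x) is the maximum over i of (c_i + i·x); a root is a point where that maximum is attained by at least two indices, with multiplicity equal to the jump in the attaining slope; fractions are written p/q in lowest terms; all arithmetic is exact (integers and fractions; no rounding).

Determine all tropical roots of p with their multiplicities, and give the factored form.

hull edge (i=0, c=3) to (i=1, c=8): slope 5, span 1
hull edge (i=1, c=8) to (i=4, c=7): slope -1/3, span 3
hull edge (i=4, c=7) to (i=6, c=2): slope -5/2, span 2
Factored form: p(x) = 2 ⊗ (x ⊕ (-5)) ⊗ (x ⊕ 1/3) ⊗ (x ⊕ 1/3) ⊗ (x ⊕ 1/3) ⊗ (x ⊕ 5/2) ⊗ (x ⊕ 5/2)
Answer: roots = -5 (mult 1), 1/3 (mult 3), 5/2 (mult 2)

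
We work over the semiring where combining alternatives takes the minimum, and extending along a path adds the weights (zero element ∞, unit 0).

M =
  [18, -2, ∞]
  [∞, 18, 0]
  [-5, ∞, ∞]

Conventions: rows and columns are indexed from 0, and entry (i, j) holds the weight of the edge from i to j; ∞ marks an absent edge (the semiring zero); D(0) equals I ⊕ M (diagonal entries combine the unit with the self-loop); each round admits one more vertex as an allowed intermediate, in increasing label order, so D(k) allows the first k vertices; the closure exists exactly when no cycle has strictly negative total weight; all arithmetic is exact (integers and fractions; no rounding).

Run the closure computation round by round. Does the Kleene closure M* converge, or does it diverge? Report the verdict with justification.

D(0):
  [0, -2, ∞]
  [∞, 0, 0]
  [-5, ∞, 0]
D(1):
  [0, -2, ∞]
  [∞, 0, 0]
  [-5, -7, 0]
Detection: at round 2, diagonal entry (2, 2) turns strictly negative.
Key observation: the cycle 2->0->1->2 has total weight (-5) + (-2) + 0, which is strictly negative.
Answer: DIVERGES — negative cycle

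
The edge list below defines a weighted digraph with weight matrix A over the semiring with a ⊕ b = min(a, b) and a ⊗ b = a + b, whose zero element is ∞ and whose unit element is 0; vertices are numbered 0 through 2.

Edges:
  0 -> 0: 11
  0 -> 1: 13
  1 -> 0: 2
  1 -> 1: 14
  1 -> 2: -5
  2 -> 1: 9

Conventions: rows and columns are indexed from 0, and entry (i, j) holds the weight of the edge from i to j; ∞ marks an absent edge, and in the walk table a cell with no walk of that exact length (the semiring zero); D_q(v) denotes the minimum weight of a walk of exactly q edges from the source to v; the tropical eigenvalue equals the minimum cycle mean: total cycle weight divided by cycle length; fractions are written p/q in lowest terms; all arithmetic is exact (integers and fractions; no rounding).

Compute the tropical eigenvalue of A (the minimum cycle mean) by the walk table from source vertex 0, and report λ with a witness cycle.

q=0: [0, ∞, ∞]
q=1: [11, 13, ∞]
q=2: [15, 24, 8]
q=3: [26, 17, 19]
Optimal cycle mean attained by: cycle 1->2->1, total (-5) + 9, length 2.
Answer: λ = 2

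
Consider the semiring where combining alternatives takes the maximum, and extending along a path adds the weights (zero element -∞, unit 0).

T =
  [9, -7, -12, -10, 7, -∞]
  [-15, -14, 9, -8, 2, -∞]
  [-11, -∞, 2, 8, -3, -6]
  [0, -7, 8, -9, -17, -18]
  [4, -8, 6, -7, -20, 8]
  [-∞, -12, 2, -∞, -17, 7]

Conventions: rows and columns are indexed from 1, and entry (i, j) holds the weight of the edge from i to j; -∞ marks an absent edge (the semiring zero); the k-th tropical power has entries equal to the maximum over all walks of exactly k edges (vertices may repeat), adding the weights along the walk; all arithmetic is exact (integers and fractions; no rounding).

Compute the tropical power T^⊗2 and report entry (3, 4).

T^⊗2:
  [18, 2, 13, 0, 16, 15]
  [6, -6, 11, 17, 6, 10]
  [8, 1, 16, 10, -1, 5]
  [9, -7, 10, 16, 7, 2]
  [13, -3, 10, 14, 11, 15]
  [-9, -5, 9, 10, -1, 14]
Key observation: the optimum is the walk 3->3->4, with weight 2 + 8 = 10.
Optimal value attained by: walk 3->3->4.
Answer: (T^⊗2)[3][4] = 10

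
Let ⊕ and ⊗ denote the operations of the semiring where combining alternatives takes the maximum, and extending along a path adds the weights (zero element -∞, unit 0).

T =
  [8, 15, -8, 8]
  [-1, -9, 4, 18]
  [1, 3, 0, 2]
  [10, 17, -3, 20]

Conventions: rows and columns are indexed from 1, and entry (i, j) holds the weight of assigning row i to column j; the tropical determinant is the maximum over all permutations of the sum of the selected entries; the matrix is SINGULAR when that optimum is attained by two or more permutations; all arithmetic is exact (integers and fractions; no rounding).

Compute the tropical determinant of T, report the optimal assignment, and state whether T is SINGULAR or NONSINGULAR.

σ = (1, 2, 3, 4): 8 + (-9) + 0 + 20 = 19
σ = (1, 2, 4, 3): 8 + (-9) + 2 + (-3) = -2
σ = (1, 3, 2, 4): 8 + 4 + 3 + 20 = 35
σ = (1, 3, 4, 2): 8 + 4 + 2 + 17 = 31
σ = (1, 4, 2, 3): 8 + 18 + 3 + (-3) = 26
σ = (1, 4, 3, 2): 8 + 18 + 0 + 17 = 43
σ = (2, 1, 3, 4): 15 + (-1) + 0 + 20 = 34
σ = (2, 1, 4, 3): 15 + (-1) + 2 + (-3) = 13
σ = (2, 3, 1, 4): 15 + 4 + 1 + 20 = 40
σ = (2, 3, 4, 1): 15 + 4 + 2 + 10 = 31
σ = (2, 4, 1, 3): 15 + 18 + 1 + (-3) = 31
σ = (2, 4, 3, 1): 15 + 18 + 0 + 10 = 43
σ = (3, 1, 2, 4): (-8) + (-1) + 3 + 20 = 14
σ = (3, 1, 4, 2): (-8) + (-1) + 2 + 17 = 10
σ = (3, 2, 1, 4): (-8) + (-9) + 1 + 20 = 4
σ = (3, 2, 4, 1): (-8) + (-9) + 2 + 10 = -5
σ = (3, 4, 1, 2): (-8) + 18 + 1 + 17 = 28
σ = (3, 4, 2, 1): (-8) + 18 + 3 + 10 = 23
σ = (4, 1, 2, 3): 8 + (-1) + 3 + (-3) = 7
σ = (4, 1, 3, 2): 8 + (-1) + 0 + 17 = 24
σ = (4, 2, 1, 3): 8 + (-9) + 1 + (-3) = -3
σ = (4, 2, 3, 1): 8 + (-9) + 0 + 10 = 9
σ = (4, 3, 1, 2): 8 + 4 + 1 + 17 = 30
σ = (4, 3, 2, 1): 8 + 4 + 3 + 10 = 25
Optimal value attained by: σ = (1, 4, 3, 2).
Answer: det⊕(T) = 43; verdict: SINGULAR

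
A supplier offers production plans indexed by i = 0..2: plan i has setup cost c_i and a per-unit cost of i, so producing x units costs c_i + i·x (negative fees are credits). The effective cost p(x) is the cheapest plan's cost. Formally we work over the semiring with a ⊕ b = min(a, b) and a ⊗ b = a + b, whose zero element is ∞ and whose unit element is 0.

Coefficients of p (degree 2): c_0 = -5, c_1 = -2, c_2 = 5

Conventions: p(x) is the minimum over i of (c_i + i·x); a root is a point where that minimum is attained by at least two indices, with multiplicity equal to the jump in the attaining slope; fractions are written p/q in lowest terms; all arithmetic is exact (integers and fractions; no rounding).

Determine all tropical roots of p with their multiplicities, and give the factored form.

hull edge (i=0, c=-5) to (i=1, c=-2): slope 3, span 1
hull edge (i=1, c=-2) to (i=2, c=5): slope 7, span 1
Factored form: p(x) = 5 ⊗ (x ⊕ (-7)) ⊗ (x ⊕ (-3))
Answer: roots = -7 (mult 1), -3 (mult 1)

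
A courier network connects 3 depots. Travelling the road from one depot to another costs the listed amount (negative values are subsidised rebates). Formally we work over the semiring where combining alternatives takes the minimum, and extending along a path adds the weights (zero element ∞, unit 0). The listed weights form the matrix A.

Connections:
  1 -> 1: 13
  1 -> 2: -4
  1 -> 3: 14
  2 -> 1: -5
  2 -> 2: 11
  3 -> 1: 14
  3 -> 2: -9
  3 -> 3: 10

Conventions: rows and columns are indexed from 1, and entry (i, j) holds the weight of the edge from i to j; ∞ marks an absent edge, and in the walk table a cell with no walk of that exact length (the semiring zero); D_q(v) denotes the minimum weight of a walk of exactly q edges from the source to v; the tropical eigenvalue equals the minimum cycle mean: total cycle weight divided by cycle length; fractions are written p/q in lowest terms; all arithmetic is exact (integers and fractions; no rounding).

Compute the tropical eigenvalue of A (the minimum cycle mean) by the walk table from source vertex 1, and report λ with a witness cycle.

q=0: [0, ∞, ∞]
q=1: [13, -4, 14]
q=2: [-9, 5, 24]
q=3: [0, -13, 5]
Optimal cycle mean attained by: cycle 1->2->1, total (-4) + (-5), length 2.
Answer: λ = -9/2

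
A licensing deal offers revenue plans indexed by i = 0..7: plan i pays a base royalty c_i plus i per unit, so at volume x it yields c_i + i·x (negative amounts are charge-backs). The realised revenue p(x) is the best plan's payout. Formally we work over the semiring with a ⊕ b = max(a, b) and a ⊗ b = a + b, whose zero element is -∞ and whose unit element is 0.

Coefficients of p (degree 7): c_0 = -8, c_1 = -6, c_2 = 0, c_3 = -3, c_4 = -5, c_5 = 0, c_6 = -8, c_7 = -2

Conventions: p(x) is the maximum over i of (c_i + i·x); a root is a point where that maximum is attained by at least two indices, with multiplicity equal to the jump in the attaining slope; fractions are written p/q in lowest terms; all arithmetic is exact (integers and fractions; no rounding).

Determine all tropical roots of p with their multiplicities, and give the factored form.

hull edge (i=0, c=-8) to (i=2, c=0): slope 4, span 2
hull edge (i=2, c=0) to (i=5, c=0): slope 0, span 3
hull edge (i=5, c=0) to (i=7, c=-2): slope -1, span 2
Factored form: p(x) = -2 ⊗ (x ⊕ (-4)) ⊗ (x ⊕ (-4)) ⊗ (x ⊕ 0) ⊗ (x ⊕ 0) ⊗ (x ⊕ 0) ⊗ (x ⊕ 1) ⊗ (x ⊕ 1)
Answer: roots = -4 (mult 2), 0 (mult 3), 1 (mult 2)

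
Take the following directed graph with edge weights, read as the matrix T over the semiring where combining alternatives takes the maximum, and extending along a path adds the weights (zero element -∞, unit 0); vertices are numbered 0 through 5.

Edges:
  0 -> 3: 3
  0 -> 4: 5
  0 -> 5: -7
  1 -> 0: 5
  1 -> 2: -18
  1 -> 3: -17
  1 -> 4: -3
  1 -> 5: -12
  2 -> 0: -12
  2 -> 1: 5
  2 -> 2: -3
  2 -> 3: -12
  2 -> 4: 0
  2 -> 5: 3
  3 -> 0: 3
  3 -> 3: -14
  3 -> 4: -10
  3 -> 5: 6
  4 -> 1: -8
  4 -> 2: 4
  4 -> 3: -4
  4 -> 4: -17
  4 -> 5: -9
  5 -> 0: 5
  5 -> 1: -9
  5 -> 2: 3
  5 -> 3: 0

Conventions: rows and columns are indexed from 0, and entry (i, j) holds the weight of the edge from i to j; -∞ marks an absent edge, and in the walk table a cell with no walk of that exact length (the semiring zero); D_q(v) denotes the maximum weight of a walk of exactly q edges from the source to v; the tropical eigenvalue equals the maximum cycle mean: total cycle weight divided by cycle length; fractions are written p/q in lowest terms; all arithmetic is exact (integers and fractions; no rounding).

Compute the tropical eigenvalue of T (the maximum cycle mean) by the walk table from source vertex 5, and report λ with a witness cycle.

q=0: [-∞, -∞, -∞, -∞, -∞, 0]
q=1: [5, -9, 3, 0, -∞, -∞]
q=2: [3, 8, 0, 8, 10, 6]
q=3: [13, 5, 14, 6, 8, 14]
q=4: [19, 19, 17, 16, 18, 17]
q=5: [24, 22, 22, 22, 24, 22]
q=6: [27, 27, 28, 27, 29, 28]
Optimal cycle mean attained by: cycle 0->4->2->1->0, total 5 + 4 + 5 + 5, length 4.
Answer: λ = 19/4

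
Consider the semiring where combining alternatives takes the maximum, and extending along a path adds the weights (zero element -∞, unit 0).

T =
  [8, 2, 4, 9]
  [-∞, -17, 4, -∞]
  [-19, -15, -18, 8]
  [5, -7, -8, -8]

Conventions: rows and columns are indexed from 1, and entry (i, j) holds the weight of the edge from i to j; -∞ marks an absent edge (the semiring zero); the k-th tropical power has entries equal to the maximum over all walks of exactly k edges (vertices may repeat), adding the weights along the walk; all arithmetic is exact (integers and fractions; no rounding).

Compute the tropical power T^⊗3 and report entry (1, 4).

T^⊗2:
  [16, 10, 12, 17]
  [-15, -11, -13, 12]
  [13, 1, 0, 0]
  [13, 7, 9, 14]
T^⊗3:
  [24, 18, 20, 25]
  [17, 5, 4, 4]
  [21, 15, 17, 22]
  [21, 15, 17, 22]
Key observation: the optimum is the walk 1->1->1->4, with weight 8 + 8 + 9 = 25.
Optimal value attained by: walk 1->1->1->4.
Answer: (T^⊗3)[1][4] = 25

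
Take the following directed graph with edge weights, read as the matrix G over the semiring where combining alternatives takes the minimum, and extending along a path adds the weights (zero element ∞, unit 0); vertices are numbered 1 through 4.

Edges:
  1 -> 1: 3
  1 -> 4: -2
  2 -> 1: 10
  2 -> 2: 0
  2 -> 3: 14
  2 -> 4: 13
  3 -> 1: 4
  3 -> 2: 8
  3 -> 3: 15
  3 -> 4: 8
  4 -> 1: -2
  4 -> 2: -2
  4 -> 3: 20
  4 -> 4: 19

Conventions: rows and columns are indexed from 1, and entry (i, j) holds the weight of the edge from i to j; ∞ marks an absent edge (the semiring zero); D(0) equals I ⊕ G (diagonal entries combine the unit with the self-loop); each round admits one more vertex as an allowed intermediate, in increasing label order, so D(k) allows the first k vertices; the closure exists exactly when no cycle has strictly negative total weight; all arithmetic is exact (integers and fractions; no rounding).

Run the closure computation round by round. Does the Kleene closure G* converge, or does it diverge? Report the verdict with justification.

D(0):
  [0, ∞, ∞, -2]
  [10, 0, 14, 13]
  [4, 8, 0, 8]
  [-2, -2, 20, 0]
Detection: at round 1, diagonal entry (4, 4) turns strictly negative.
Key observation: the cycle 4->1->4 has total weight (-2) + (-2), which is strictly negative.
Answer: DIVERGES — negative cycle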